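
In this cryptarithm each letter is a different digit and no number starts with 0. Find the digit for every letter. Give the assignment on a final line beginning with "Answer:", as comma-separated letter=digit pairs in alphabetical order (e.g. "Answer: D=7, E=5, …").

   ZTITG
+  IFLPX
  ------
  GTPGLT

Step 1. [col 1: G + X ≡ T (mod 10)] column 1 (G + X ≡ T (mod 10), carry-in 0) doesn't pin G yet; pick G=1 and continue ⇒ G=1.
Step 2. [col 1: G + X ≡ T (mod 10)] column 1 (G + X ≡ T (mod 10), carry-in 0) doesn't pin T yet; pick T=4 and continue ⇒ T=4.
Step 3. [col 1: G + X ≡ T (mod 10)] column 1: given G=1, T=4, carry-in 0, and digits 1,4 already taken and all letters distinct, G+X≡T (mod 10) forces X=3, so X=3.
Step 4. [col 2: T + P ≡ L (mod 10)] column 2 (T + P ≡ L (mod 10), carry-in 0) doesn't pin L yet; pick L=6 and continue ⇒ L=6.
Step 5. [col 2: T + P ≡ L (mod 10)] column 2 reads T+P+carry(0)=L with T=4, L=6; with digits 1,3,4,6 already taken and all letters distinct, the only value for P is 2, so P=2.
Step 6. [col 3: I + L ≡ G (mod 10)] in column 3 we have I+L≡G with carry-in 0; given L=6, G=1 and digits 1,2,3,4,6 already taken and all letters distinct, that pins I to 5. So I=5.
Step 7. [col 4: T + F ≡ P (mod 10)] from column 4 (T=4, P=2, carry-in 1, digits 1,2,3,4,5,6 already taken and all letters distinct): F must equal 7, so F=7.
Step 8. [col 5: Z + I ≡ T (mod 10)] column 5 reads Z+I+carry(1)=T with I=5, T=4; with digits 1,2,3,4,5,6,7 already taken and all letters distinct, the only value for Z is 8, so Z=8.

Answer: F=7, G=1, I=5, L=6, P=2, T=4, X=3, Z=8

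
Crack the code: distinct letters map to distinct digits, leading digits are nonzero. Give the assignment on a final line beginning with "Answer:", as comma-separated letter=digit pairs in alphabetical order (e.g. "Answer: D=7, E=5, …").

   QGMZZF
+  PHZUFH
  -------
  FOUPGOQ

Step 1. [col 1: F + H ≡ Q (mod 10)] H=7 is one option consistent with column 1 (F + H ≡ Q (mod 10), carry-in 0) — take it. So H=7.
Step 2. [col 1: F + H ≡ Q (mod 10)] column 1 (F + H ≡ Q (mod 10), carry-in 0) doesn't pin F yet; pick F=1 and continue. So F=1.
Step 3. [col 1: F + H ≡ Q (mod 10)] column 1 reads F+H+carry(0)=Q with F=1, H=7; with digits 1,7 already taken and all letters distinct, the only value for Q is 8, so Q=8.
Step 4. [col 2: Z + F ≡ O (mod 10)] no forcing yet in column 2 (carry-in 0); O=4 is free and consistent — try it, so O=4.
Step 5. [col 2: Z + F ≡ O (mod 10)] from column 2 (F=1, O=4, carry-in 0, digits 1,4,7,8 already taken and all letters distinct): Z must equal 3. So Z=3.
Step 6. [col 3: Z + U ≡ G (mod 10)] no forcing yet in column 3 (carry-in 0); U=6 is free and consistent — try it. So U=6.
Step 7. [col 3: Z + U ≡ G (mod 10)] column 3: given Z=3, U=6, carry-in 0, and digits 1,3,4,6,7,8 already taken and all letters distinct, Z+U≡G (mod 10) forces G=9, so G=9.
Step 8. [col 4: M + Z ≡ P (mod 10)] column 4 reads M+Z+carry(0)=P with Z=3; with digits 1,3,4,6,7,8,9 already taken and all letters distinct, the only value for M is 2, so M=2.
Step 9. [col 4: M + Z ≡ P (mod 10)] column 4 reads M+Z+carry(0)=P with M=2, Z=3; with digits 1,2,3,4,6,7,8,9 already taken and all letters distinct, the only value for P is 5. So P=5.

Answer: F=1, G=9, H=7, M=2, O=4, P=5, Q=8, U=6, Z=3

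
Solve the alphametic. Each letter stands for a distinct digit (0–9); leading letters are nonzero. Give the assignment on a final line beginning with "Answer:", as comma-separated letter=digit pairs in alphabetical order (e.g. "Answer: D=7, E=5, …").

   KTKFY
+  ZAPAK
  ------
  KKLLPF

Step 1. [col 1: Y + K ≡ F (mod 10)] no forcing yet in column 1 (carry-in 0); F=6 is free and consistent — try it, so F=6.
Step 2. [col 1: Y + K ≡ F (mod 10)] several values work for K in column 1 (Y + K ≡ F (mod 10), carry-in 0); try K=1 ⇒ K=1.
Step 3. [col 1: Y + K ≡ F (mod 10)] from column 1 (K=1, F=6, carry-in 0, digits 1,6 already taken and all letters distinct): Y must equal 5. So Y=5.
Step 4. [col 2: F + A ≡ P (mod 10)] column 2 (F + A ≡ P (mod 10), carry-in 0) doesn't pin P yet; pick P=0 and continue ⇒ P=0.
Step 5. [col 2: F + A ≡ P (mod 10)] column 2 reads F+A+carry(0)=P with F=6, P=0; with digits 0,1,5,6 already taken and all letters distinct, the only value for A is 4, so A=4.
Step 6. [col 3: K + P ≡ L (mod 10)] in column 3 we have K+P≡L with carry-in 1; given K=1, P=0 and digits 0,1,4,5,6 already taken and all letters distinct, that pins L to 2. So L=2.
Step 7. [col 4: T + A ≡ L (mod 10)] in column 4 we have T+A≡L with carry-in 0; given A=4, L=2 and digits 0,1,2,4,5,6 already taken and all letters distinct, that pins T to 8 ⇒ T=8.
Step 8. [col 5: K + Z ≡ K (mod 10)] column 5 reads K+Z+carry(1)=K with K=1; with digits 0,1,2,4,5,6,8 already taken and all letters distinct, the only value for Z is 9 ⇒ Z=9.

Answer: A=4, F=6, K=1, L=2, P=0, T=8, Y=5, Z=9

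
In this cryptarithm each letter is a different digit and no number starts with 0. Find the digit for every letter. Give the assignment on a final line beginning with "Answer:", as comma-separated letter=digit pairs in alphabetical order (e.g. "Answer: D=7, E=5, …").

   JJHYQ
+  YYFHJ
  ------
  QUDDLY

Step 1. [col 1: Q + J ≡ Y (mod 10)] several values work for J in column 1 (Q + J ≡ Y (mod 10), carry-in 0); try J=7 ⇒ J=7.
Step 2. [col 1: Q + J ≡ Y (mod 10)] no forcing yet in column 1 (carry-in 0); Y=8 is free and consistent — try it, so Y=8.
Step 3. [col 1: Q + J ≡ Y (mod 10)] column 1 reads Q+J+carry(0)=Y with J=7, Y=8; with digits 7,8 already taken and all letters distinct, the only value for Q is 1. So Q=1.
Step 4. [col 2: Y + H ≡ L (mod 10)] H=4 is one option consistent with column 2 (Y + H ≡ L (mod 10), carry-in 0) — take it. So H=4.
Step 5. [col 2: Y + H ≡ L (mod 10)] column 2 reads Y+H+carry(0)=L with Y=8, H=4; with digits 1,4,7,8 already taken and all letters distinct, the only value for L is 2, so L=2.
Step 6. [col 3: H + F ≡ D (mod 10)] no forcing yet in column 3 (carry-in 1); D=5 is free and consistent — try it ⇒ D=5.
Step 7. [col 3: H + F ≡ D (mod 10)] in column 3 we have H+F≡D with carry-in 1; given H=4, D=5 and digits 1,2,4,5,7,8 already taken and all letters distinct, that pins F to 0 ⇒ F=0.
Step 8. [col 5: J + Y ≡ U (mod 10)] column 5: given J=7, Y=8, carry-in 1, and digits 0,1,2,4,5,7,8 already taken and all letters distinct, J+Y≡U (mod 10) forces U=6. So U=6.

Answer: D=5, F=0, H=4, J=7, L=2, Q=1, U=6, Y=8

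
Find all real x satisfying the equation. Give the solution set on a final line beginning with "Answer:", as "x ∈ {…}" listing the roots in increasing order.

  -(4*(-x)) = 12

Step 1. [-(4*(-x)) = 12] leading − — multiply by −1. So neg: 4*(-x) = -12.
Step 2. [4*(-x) = -12] 4·(inner) — divide through by 4. So div: -x = -3.
Step 3. [-x = -3] leading − — multiply by −1 ⇒ neg: x = 3.

Answer: x ∈ {3}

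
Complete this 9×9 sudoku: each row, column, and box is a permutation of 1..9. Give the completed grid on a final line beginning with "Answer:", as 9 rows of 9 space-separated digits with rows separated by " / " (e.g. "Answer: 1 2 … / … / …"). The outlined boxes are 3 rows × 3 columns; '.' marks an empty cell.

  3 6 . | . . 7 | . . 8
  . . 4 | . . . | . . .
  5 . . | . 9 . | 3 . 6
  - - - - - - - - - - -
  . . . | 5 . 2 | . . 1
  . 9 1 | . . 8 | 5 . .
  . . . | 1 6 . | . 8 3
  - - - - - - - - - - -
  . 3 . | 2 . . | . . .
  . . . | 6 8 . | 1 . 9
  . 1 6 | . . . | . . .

Step 1. [r2c1∈{1,2,7,8,9}] r2c1 is the only open cell in col 1 admitting 1. So r2c1=1.
Step 2. [r1c4∈{4}] r1c4 has the single candidate 4 ⇒ r1c4=4.
Step 3. [r3c8∈{1,2,4,7}] across row 3, 4 lands solely at r3c8 ⇒ r3c8=4.
Step 4. [r9c4∈{3,7,9}] r9c4 is the only open cell in col 4 admitting 9. So r9c4=9.
Step 5. [r5c4∈{3,7}] r5c4 is the only open cell in col 4 admitting 7 ⇒ r5c4=7.
Step 6. [r5c5∈{3,4}] across row 5, 3 lands solely at r5c5. So r5c5=3.
Step 7. [r4c5∈{4}] r4c5's peers cover all but 4, so r4c5=4.
Step 8. [r1c3∈{2,9}] r1c3 is the only open cell in box 1 admitting 9 ⇒ r1c3=9.
Step 9. [r1c7∈{2}] r1c7 is down to just 2. So r1c7=2.
Step 10. [r7c1∈{4,7,8,9}] in row 7, 9 fits only at r7c1. So r7c1=9.
Step 11. [r3c4∈{8}] only 8 remains possible at r3c4, so r3c4=8.
Step 12. [r2c2∈{2,7,8}] in row 2, 8 fits only at r2c2. So r2c2=8.
Step 13. [r4c2∈{7}] r4c2 has the single candidate 7 ⇒ r4c2=7.
Step 14. [r6c7∈{4,7,9}] in row 6, 7 fits only at r6c7. So r6c7=7.
Step 15. [r5c9∈{2,4}] in box 6, 4 fits only at r5c9 ⇒ r5c9=4.
Step 16. [r9c9∈{2,5,7}] 2 has one home in col 9: r9c9 ⇒ r9c9=2.
Step 17. [r3c2∈{2}] r3c2 is down to just 2. So r3c2=2.
Step 18. [r2c6∈{3,5,6}] r2c6 is the only open cell in row 2 admitting 6. So r2c6=6.
Step 19. [r2c7∈{9}] r2c7 has the single candidate 9. So r2c7=9.
Step 20. [r4c7∈{6}] r4c7's peers cover all but 6 ⇒ r4c7=6.
Step 21. [r1c8∈{1,5}] 1 has one home in col 8: r1c8, so r1c8=1.
Step 22. [r7c5∈{1,5,7}] across col 5, 1 lands solely at r7c5 ⇒ r7c5=1.
Step 23. [r9c5∈{5,7}] 7 has one home in col 5: r9c5 ⇒ r9c5=7.
Step 24. [r8c1∈{2,4,7}] r8c1 is the only open cell in col 1 admitting 7. So r8c1=7.
Step 25. [r7c8∈{5,6,7}] in row 7, 6 fits only at r7c8. So r7c8=6.
Step 26. [r8c3∈{2,5}] 2 has one home in row 8: r8c3, so r8c3=2.
Step 27. [r6c1∈{2,4}] row 6 places 2 nowhere but r6c1, so r6c1=2.
Step 28. [r9c1∈{4,8}] 4 has one home in col 1: r9c1 ⇒ r9c1=4.
Step 29. [r8c2∈{5}] only 5 remains possible at r8c2. So r8c2=5.
Step 30. [r7c3∈{8}] nothing but 8 survives at r7c3. So r7c3=8.
Step 31. [r2c8∈{5,7}] in col 8, 7 fits only at r2c8. So r2c8=7.
Step 32. [r9c8∈{3,5}] col 8 places 5 nowhere but r9c8, so r9c8=5.
Step 33. [r8c6∈{3,4}] in row 8, 4 fits only at r8c6. So r8c6=4.
Step 34. [r2c9∈{5}] r2c9 is down to just 5 ⇒ r2c9=5.
Step 35. [r6c6∈{9}] r6c6 is down to just 9, so r6c6=9.
Step 36. [r9c7∈{8}] r9c7 is down to just 8. So r9c7=8.
Step 37. [r2c4∈{3}] r2c4 has the single candidate 3, so r2c4=3.
Step 38. [r6c3∈{5}] r6c3 is down to just 5 ⇒ r6c3=5.
Step 39. [r6c2∈{4}] r6c2's peers cover all but 4, so r6c2=4.
Step 40. [r3c6∈{1}] only 1 remains possible at r3c6, so r3c6=1.
Step 41. [r3c3∈{7}] nothing but 7 survives at r3c3 ⇒ r3c3=7.
Step 42. [r4c8∈{9}] r4c8 has the single candidate 9, so r4c8=9.
Step 43. [r7c7∈{4}] r7c7's peers cover all but 4. So r7c7=4.
Step 44. [r5c8∈{2}] r5c8's peers cover all but 2 ⇒ r5c8=2.
Step 45. [r9c6∈{3}] r9c6 is down to just 3 ⇒ r9c6=3.
Step 46. [r1c5∈{5}] only 5 remains possible at r1c5 ⇒ r1c5=5.
Step 47. [r7c9∈{7}] nothing but 7 survives at r7c9 ⇒ r7c9=7.
Step 48. [r2c5∈{2}] r2c5 is down to just 2, so r2c5=2.
Step 49. [r4c3∈{3}] only 3 remains possible at r4c3, so r4c3=3.
Step 50. [r4c1∈{8}] r4c1 has the single candidate 8. So r4c1=8.
Step 51. [r5c1∈{6}] nothing but 6 survives at r5c1. So r5c1=6.
Step 52. [r8c8∈{3}] r8c8 has the single candidate 3. So r8c8=3.
Step 53. [r7c6∈{5}] r7c6 has the single candidate 5. So r7c6=5.

Answer: 3 6 9 4 5 7 2 1 8 / 1 8 4 3 2 6 9 7 5 / 5 2 7 8 9 1 3 4 6 / 8 7 3 5 4 2 6 9 1 / 6 9 1 7 3 8 5 2 4 / 2 4 5 1 6 9 7 8 3 / 9 3 8 2 1 5 4 6 7 / 7 5 2 6 8 4 1 3 9 / 4 1 6 9 7 3 8 5 2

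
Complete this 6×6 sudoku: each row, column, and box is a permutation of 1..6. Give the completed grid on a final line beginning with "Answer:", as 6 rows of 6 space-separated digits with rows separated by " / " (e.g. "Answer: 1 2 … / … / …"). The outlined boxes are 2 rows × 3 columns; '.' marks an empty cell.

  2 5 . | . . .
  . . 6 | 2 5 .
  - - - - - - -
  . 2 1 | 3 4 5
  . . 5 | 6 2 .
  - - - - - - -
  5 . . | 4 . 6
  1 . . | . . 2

Step 1. [r5c2∈{3}] r5c2's peers cover all but 3 ⇒ r5c2=3.
Step 2. [r1c3∈{3,4}] 3 has one home in col 3: r1c3. So r1c3=3.
Step 3. [r2c1∈{4}] r2c1 has the single candidate 4 ⇒ r2c1=4.
Step 4. [r1c4∈{1}] r1c4's peers cover all but 1, so r1c4=1.
Step 5. [r4c2∈{4}] r4c2 has the single candidate 4. So r4c2=4.
Step 6. [r5c5∈{1}] only 1 remains possible at r5c5 ⇒ r5c5=1.
Step 7. [r4c1∈{3}] r4c1 has the single candidate 3 ⇒ r4c1=3.
Step 8. [r6c3∈{4}] r6c3's peers cover all but 4. So r6c3=4.
Step 9. [r1c5∈{6}] r1c5 has the single candidate 6, so r1c5=6.
Step 10. [r6c2∈{6}] r6c2 is down to just 6. So r6c2=6.
Step 11. [r6c4∈{5}] nothing but 5 survives at r6c4. So r6c4=5.
Step 12. [r1c6∈{4}] r1c6 is down to just 4. So r1c6=4.
Step 13. [r4c6∈{1}] r4c6 is down to just 1. So r4c6=1.
Step 14. [r3c1∈{6}] r3c1 has the single candidate 6 ⇒ r3c1=6.
Step 15. [r6c5∈{3}] r6c5 has the single candidate 3, so r6c5=3.
Step 16. [r5c3∈{2}] r5c3 is down to just 2, so r5c3=2.
Step 17. [r2c6∈{3}] only 3 remains possible at r2c6, so r2c6=3.
Step 18. [r2c2∈{1}] nothing but 1 survives at r2c2, so r2c2=1.

Answer: 2 5 3 1 6 4 / 4 1 6 2 5 3 / 6 2 1 3 4 5 / 3 4 5 6 2 1 / 5 3 2 4 1 6 / 1 6 4 5 3 2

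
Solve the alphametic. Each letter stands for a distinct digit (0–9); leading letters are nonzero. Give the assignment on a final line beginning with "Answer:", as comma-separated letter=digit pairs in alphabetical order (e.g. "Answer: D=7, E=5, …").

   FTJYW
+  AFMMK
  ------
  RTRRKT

Step 1. [col 1: W + K ≡ T (mod 10)] several values work for W in column 1 (W + K ≡ T (mod 10), carry-in 0); try W=5. So W=5.
Step 2. [col 1: W + K ≡ T (mod 10)] no forcing yet in column 1 (carry-in 0); K=9 is free and consistent — try it ⇒ K=9.
Step 3. [col 1: W + K ≡ T (mod 10)] in column 1 we have W+K≡T with carry-in 0; given W=5, K=9 and digits 5,9 already taken and all letters distinct, that pins T to 4 ⇒ T=4.
Step 4. [col 2: Y + M ≡ K (mod 10)] no forcing yet in column 2 (carry-in 1); Y=0 is free and consistent — try it, so Y=0.
Step 5. [col 2: Y + M ≡ K (mod 10)] in column 2 we have Y+M≡K with carry-in 1; given Y=0, K=9 and digits 0,4,5,9 already taken and all letters distinct, that pins M to 8 ⇒ M=8.
Step 6. [col 3: J + M ≡ R (mod 10)] column 3 reads J+M+carry(0)=R with M=8; with digits 0,4,5,8,9 already taken and all letters distinct, the only value for J is 3, so J=3.
Step 7. [col 3: J + M ≡ R (mod 10)] column 3 reads J+M+carry(0)=R with J=3, M=8; with digits 0,3,4,5,8,9 already taken and all letters distinct, the only value for R is 1, so R=1.
Step 8. [col 4: T + F ≡ R (mod 10)] column 4: given T=4, R=1, carry-in 1, and digits 0,1,3,4,5,8,9 already taken and all letters distinct, T+F≡R (mod 10) forces F=6, so F=6.
Step 9. [col 5: F + A ≡ T (mod 10)] column 5: given F=6, T=4, carry-in 1, and digits 0,1,3,4,5,6,8,9 already taken and all letters distinct, F+A≡T (mod 10) forces A=7 ⇒ A=7.

Answer: A=7, F=6, J=3, K=9, M=8, R=1, T=4, W=5, Y=0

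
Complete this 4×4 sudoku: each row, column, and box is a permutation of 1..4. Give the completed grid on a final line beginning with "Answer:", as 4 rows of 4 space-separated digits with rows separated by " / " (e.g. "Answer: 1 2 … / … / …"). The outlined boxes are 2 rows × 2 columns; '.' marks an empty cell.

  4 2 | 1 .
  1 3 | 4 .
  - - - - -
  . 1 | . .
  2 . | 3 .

Step 1. [r3c4∈{2,4}] in row 3, 4 fits only at r3c4 ⇒ r3c4=4.
Step 2. [r3c1∈{3}] r3c1 has the single candidate 3. So r3c1=3.
Step 3. [r1c4∈{3}] r1c4 is down to just 3. So r1c4=3.
Step 4. [r4c4∈{1}] r4c4's peers cover all but 1, so r4c4=1.
Step 5. [r2c4∈{2}] r2c4 has the single candidate 2, so r2c4=2.
Step 6. [r3c3∈{2}] nothing but 2 survives at r3c3, so r3c3=2.
Step 7. [r4c2∈{4}] r4c2 is down to just 4 ⇒ r4c2=4.

Answer: 4 2 1 3 / 1 3 4 2 / 3 1 2 4 / 2 4 3 1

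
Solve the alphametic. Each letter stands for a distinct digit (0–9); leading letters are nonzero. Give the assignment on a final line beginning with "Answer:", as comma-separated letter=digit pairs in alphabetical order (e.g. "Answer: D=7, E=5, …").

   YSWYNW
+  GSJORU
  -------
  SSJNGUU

Step 1. [col 1: W + U ≡ U (mod 10)] from column 1 (nothing yet, carry-in 0, all letters distinct, none taken yet): W must equal 0 ⇒ W=0.
Step 2. [S] S is the leading digit of a 7-digit sum of two 6-digit numbers; the final carry is exactly 1 ⇒ S=1.
Step 3. [col 1: W + U ≡ U (mod 10)] no forcing yet in column 1 (carry-in 0); U=7 is free and consistent — try it ⇒ U=7.
Step 4. [col 2: N + R ≡ U (mod 10)] several values work for N in column 2 (N + R ≡ U (mod 10), carry-in 0); try N=3, so N=3.
Step 5. [col 2: N + R ≡ U (mod 10)] in column 2 we have N+R≡U with carry-in 0; given N=3, U=7 and digits 0,1,3,7 already taken and all letters distinct, that pins R to 4, so R=4.
Step 6. [col 3: Y + O ≡ G (mod 10)] column 3 (Y + O ≡ G (mod 10), carry-in 0) doesn't pin Y yet; pick Y=6 and continue ⇒ Y=6.
Step 7. [col 3: Y + O ≡ G (mod 10)] column 3 (Y + O ≡ G (mod 10), carry-in 0) doesn't pin G yet; pick G=5 and continue. So G=5.
Step 8. [col 3: Y + O ≡ G (mod 10)] from column 3 (Y=6, G=5, carry-in 0, digits 0,1,3,4,5,6,7 already taken and all letters distinct): O must equal 9. So O=9.
Step 9. [col 4: W + J ≡ N (mod 10)] from column 4 (W=0, N=3, carry-in 1, digits 0,1,3,4,5,6,7,9 already taken and all letters distinct): J must equal 2, so J=2.

Answer: G=5, J=2, N=3, O=9, R=4, S=1, U=7, W=0, Y=6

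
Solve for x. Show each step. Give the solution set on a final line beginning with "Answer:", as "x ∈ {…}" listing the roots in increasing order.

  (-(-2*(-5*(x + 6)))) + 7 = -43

Step 1. [(-(-2*(-5*(x + 6)))) + 7 = -43] the outer +7 inverts by subtracting 7, so sub: -(-2*(-5*(x + 6))) = -50.
Step 2. [-(-2*(-5*(x + 6))) = -50] LHS negated; negate both sides, so neg: -2*(-5*(x + 6)) = 50.
Step 3. [-2*(-5*(x + 6)) = 50] -2 out front; divide by -2, so div: -5*(x + 6) = -25.
Step 4. [-5*(x + 6) = -25] divide by the outer -5, so div: x + 6 = 5.
Step 5. [x + 6 = 5] the outer +6 inverts by subtracting 6 ⇒ sub: x = -1.

Answer: x ∈ {-1}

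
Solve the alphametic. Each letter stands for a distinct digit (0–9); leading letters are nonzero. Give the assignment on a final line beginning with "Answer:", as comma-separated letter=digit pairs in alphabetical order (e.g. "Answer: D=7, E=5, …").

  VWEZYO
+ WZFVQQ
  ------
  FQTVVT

Step 1. [col 1: O + Q ≡ T (mod 10)] no forcing yet in column 1 (carry-in 0); Q=2 is free and consistent — try it, so Q=2.
Step 2. [col 1: O + Q ≡ T (mod 10)] T=5 is one option consistent with column 1 (O + Q ≡ T (mod 10), carry-in 0) — take it. So T=5.
Step 3. [col 1: O + Q ≡ T (mod 10)] column 1: given Q=2, T=5, carry-in 0, and digits 2,5 already taken and all letters distinct, O+Q≡T (mod 10) forces O=3 ⇒ O=3.
Step 4. [col 2: Y + Q ≡ V (mod 10)] column 2 (Y + Q ≡ V (mod 10), carry-in 0) doesn't pin Y yet; pick Y=4 and continue ⇒ Y=4.
Step 5. [col 2: Y + Q ≡ V (mod 10)] from column 2 (Y=4, Q=2, carry-in 0, digits 2,3,4,5 already taken and all letters distinct): V must equal 6. So V=6.
Step 6. [col 3: Z + V ≡ V (mod 10)] column 3 reads Z+V+carry(0)=V with V=6; with digits 2,3,4,5,6 already taken and all letters distinct, the only value for Z is 0 ⇒ Z=0.
Step 7. [col 4: E + F ≡ T (mod 10)] no forcing yet in column 4 (carry-in 0); F=7 is free and consistent — try it ⇒ F=7.
Step 8. [col 4: E + F ≡ T (mod 10)] from column 4 (F=7, T=5, carry-in 0, digits 0,2,3,4,5,6,7 already taken and all letters distinct): E must equal 8 ⇒ E=8.
Step 9. [col 5: W + Z ≡ Q (mod 10)] in column 5 we have W+Z≡Q with carry-in 1; given Z=0, Q=2 and digits 0,2,3,4,5,6,7,8 already taken and all letters distinct, that pins W to 1. So W=1.

Answer: E=8, F=7, O=3, Q=2, T=5, V=6, W=1, Y=4, Z=0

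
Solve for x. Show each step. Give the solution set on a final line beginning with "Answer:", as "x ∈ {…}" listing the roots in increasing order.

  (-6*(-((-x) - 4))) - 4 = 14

Step 1. [(-6*(-((-x) - 4))) - 4 = 14] the outer -4 inverts by adding 4 ⇒ sub: -6*(-((-x) - 4)) = 18.
Step 2. [-6*(-((-x) - 4)) = 18] leading coefficient -6: divide by -6. So div: -((-x) - 4) = -3.
Step 3. [-((-x) - 4) = -3] LHS negated; negate both sides ⇒ neg: (-x) - 4 = 3.
Step 4. [(-x) - 4 = 3] the outer -4 inverts by adding 4 ⇒ sub: -x = 7.
Step 5. [-x = 7] leading − — multiply by −1. So neg: x = -7.

Answer: x ∈ {-7}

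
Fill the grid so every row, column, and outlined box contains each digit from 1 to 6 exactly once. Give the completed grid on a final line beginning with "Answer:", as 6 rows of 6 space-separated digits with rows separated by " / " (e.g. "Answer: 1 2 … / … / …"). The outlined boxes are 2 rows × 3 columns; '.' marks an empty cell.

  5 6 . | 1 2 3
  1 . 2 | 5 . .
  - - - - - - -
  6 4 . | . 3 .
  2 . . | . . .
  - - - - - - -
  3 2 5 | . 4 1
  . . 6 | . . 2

Step 1. [r4c2∈{1,3,5}] 5 has one home in col 2: r4c2. So r4c2=5.
Step 2. [r4c4∈{4,6}] col 4 places 4 nowhere but r4c4. So r4c4=4.
Step 3. [r2c5∈{6}] r2c5's peers cover all but 6. So r2c5=6.
Step 4. [r4c5∈{1}] r4c5 has the single candidate 1, so r4c5=1.
Step 5. [r6c5∈{5}] nothing but 5 survives at r6c5. So r6c5=5.
Step 6. [r4c3∈{3}] only 3 remains possible at r4c3, so r4c3=3.
Step 7. [r3c4∈{2}] r3c4 has the single candidate 2 ⇒ r3c4=2.
Step 8. [r6c1∈{4}] r6c1's peers cover all but 4 ⇒ r6c1=4.
Step 9. [r3c3∈{1}] r3c3 has the single candidate 1. So r3c3=1.
Step 10. [r2c6∈{4}] only 4 remains possible at r2c6. So r2c6=4.
Step 11. [r6c2∈{1}] nothing but 1 survives at r6c2, so r6c2=1.
Step 12. [r4c6∈{6}] only 6 remains possible at r4c6, so r4c6=6.
Step 13. [r6c4∈{3}] r6c4 is down to just 3, so r6c4=3.
Step 14. [r3c6∈{5}] nothing but 5 survives at r3c6, so r3c6=5.
Step 15. [r5c4∈{6}] r5c4 is down to just 6. So r5c4=6.
Step 16. [r1c3∈{4}] only 4 remains possible at r1c3 ⇒ r1c3=4.
Step 17. [r2c2∈{3}] r2c2 is down to just 3, so r2c2=3.

Answer: 5 6 4 1 2 3 / 1 3 2 5 6 4 / 6 4 1 2 3 5 / 2 5 3 4 1 6 / 3 2 5 6 4 1 / 4 1 6 3 5 2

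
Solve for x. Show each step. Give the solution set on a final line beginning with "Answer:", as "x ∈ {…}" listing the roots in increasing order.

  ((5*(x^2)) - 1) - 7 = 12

Step 1. [((5*(x^2)) - 1) - 7 = 12] peel the -7: add 7 from each side. So sub: (5*(x^2)) - 1 = 19.
Step 2. [(5*(x^2)) - 1 = 19] 1 comes off first (add 1), so sub: 5*(x^2) = 20.
Step 3. [5*(x^2) = 20] 5·(inner) — divide through by 5 ⇒ div: x^2 = 4.
Step 4. [x^2 = 4] √ both sides: 4 ≥ 0 gives two branches ⇒ sqrt: x = 2 or -2.

Answer: x ∈ {-2, 2}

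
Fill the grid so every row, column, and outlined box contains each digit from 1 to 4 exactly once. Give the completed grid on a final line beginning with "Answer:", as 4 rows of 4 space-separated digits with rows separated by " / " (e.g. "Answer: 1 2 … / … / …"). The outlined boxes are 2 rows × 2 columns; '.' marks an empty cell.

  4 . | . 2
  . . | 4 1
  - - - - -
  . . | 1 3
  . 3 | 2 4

Step 1. [r2c2∈{2}] r2c2 has the single candidate 2. So r2c2=2.
Step 2. [r4c1∈{1}] r4c1's peers cover all but 1, so r4c1=1.
Step 3. [r1c2∈{1}] nothing but 1 survives at r1c2 ⇒ r1c2=1.
Step 4. [r1c3∈{3}] nothing but 3 survives at r1c3. So r1c3=3.
Step 5. [r3c1∈{2}] r3c1's peers cover all but 2. So r3c1=2.
Step 6. [r3c2∈{4}] only 4 remains possible at r3c2 ⇒ r3c2=4.
Step 7. [r2c1∈{3}] r2c1 has the single candidate 3, so r2c1=3.

Answer: 4 1 3 2 / 3 2 4 1 / 2 4 1 3 / 1 3 2 4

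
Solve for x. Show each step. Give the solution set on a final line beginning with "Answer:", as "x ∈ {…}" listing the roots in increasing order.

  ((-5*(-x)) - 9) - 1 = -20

Step 1. [((-5*(-x)) - 9) - 1 = -20] the outer -1 inverts by adding 1, so sub: (-5*(-x)) - 9 = -19.
Step 2. [(-5*(-x)) - 9 = -19] -9 is outermost — add 9 both sides, so sub: -5*(-x) = -10.
Step 3. [-5*(-x) = -10] -5 out front; divide by -5, so div: -x = 2.
Step 4. [-x = 2] LHS negated; negate both sides ⇒ neg: x = -2.

Answer: x ∈ {-2}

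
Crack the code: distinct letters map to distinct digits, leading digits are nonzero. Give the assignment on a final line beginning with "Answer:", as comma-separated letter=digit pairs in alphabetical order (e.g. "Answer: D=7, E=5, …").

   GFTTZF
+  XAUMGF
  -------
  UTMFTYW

Step 1. [U] the sum has 7 digits but both addends have 6; that extra leading digit U is the final carry, namely 1. So U=1.
Step 2. [col 1: F + F ≡ W (mod 10)] column 1 (F + F ≡ W (mod 10), carry-in 0) doesn't pin F yet; pick F=4 and continue. So F=4.
Step 3. [col 1: F + F ≡ W (mod 10)] from column 1 (F=4, carry-in 0, digits 1,4 already taken and all letters distinct): W must equal 8. So W=8.
Step 4. [col 2: Z + G ≡ Y (mod 10)] column 2 (Z + G ≡ Y (mod 10), carry-in 0) doesn't pin Z yet; pick Z=2 and continue ⇒ Z=2.
Step 5. [col 2: Z + G ≡ Y (mod 10)] G=7 is one option consistent with column 2 (Z + G ≡ Y (mod 10), carry-in 0) — take it ⇒ G=7.
Step 6. [col 2: Z + G ≡ Y (mod 10)] in column 2 we have Z+G≡Y with carry-in 0; given Z=2, G=7 and digits 1,2,4,7,8 already taken and all letters distinct, that pins Y to 9. So Y=9.
Step 7. [col 3: T + M ≡ T (mod 10)] column 3: given nothing yet, carry-in 0, and digits 1,2,4,7,8,9 already taken and all letters distinct, T+M≡T (mod 10) forces M=0, so M=0.
Step 8. [col 3: T + M ≡ T (mod 10)] T=3 is one option consistent with column 3 (T + M ≡ T (mod 10), carry-in 0) — take it, so T=3.
Step 9. [col 5: F + A ≡ M (mod 10)] column 5: given F=4, M=0, carry-in 0, and digits 0,1,2,3,4,7,8,9 already taken and all letters distinct, F+A≡M (mod 10) forces A=6 ⇒ A=6.
Step 10. [col 6: G + X ≡ T (mod 10)] in column 6 we have G+X≡T with carry-in 1; given G=7, T=3 and digits 0,1,2,3,4,6,7,8,9 already taken and all letters distinct, that pins X to 5 ⇒ X=5.

Answer: A=6, F=4, G=7, M=0, T=3, U=1, W=8, X=5, Y=9, Z=2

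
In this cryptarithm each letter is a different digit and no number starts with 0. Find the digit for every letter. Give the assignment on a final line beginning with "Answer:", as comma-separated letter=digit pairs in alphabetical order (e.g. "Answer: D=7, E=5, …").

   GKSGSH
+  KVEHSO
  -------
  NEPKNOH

Step 1. [col 1: H + O ≡ H (mod 10)] column 1: given nothing yet, carry-in 0, and all letters distinct, none taken yet, H+O≡H (mod 10) forces O=0, so O=0.
Step 2. [N] adding two 6-digit numbers gives at most 6+1 digits, and here it does — N is that final carry and must be 1, so N=1.
Step 3. [col 1: H + O ≡ H (mod 10)] several values work for H in column 1 (H + O ≡ H (mod 10), carry-in 0); try H=7. So H=7.
Step 4. [col 2: S + S ≡ O (mod 10)] from column 2 (O=0, carry-in 0, digits 0,1,7 already taken and all letters distinct): S must equal 5, so S=5.
Step 5. [col 3: G + H ≡ N (mod 10)] in column 3 we have G+H≡N with carry-in 1; given H=7, N=1 and digits 0,1,5,7 already taken and all letters distinct, that pins G to 3, so G=3.
Step 6. [col 4: S + E ≡ K (mod 10)] column 4 (S + E ≡ K (mod 10), carry-in 1) doesn't pin K yet; pick K=8 and continue, so K=8.
Step 7. [col 4: S + E ≡ K (mod 10)] from column 4 (S=5, K=8, carry-in 1, digits 0,1,3,5,7,8 already taken and all letters distinct): E must equal 2. So E=2.
Step 8. [col 5: K + V ≡ P (mod 10)] from column 5 (K=8, carry-in 0, digits 0,1,2,3,5,7,8 already taken and all letters distinct): P must equal 4. So P=4.
Step 9. [col 5: K + V ≡ P (mod 10)] column 5: given K=8, P=4, carry-in 0, and digits 0,1,2,3,4,5,7,8 already taken and all letters distinct, K+V≡P (mod 10) forces V=6, so V=6.

Answer: E=2, G=3, H=7, K=8, N=1, O=0, P=4, S=5, V=6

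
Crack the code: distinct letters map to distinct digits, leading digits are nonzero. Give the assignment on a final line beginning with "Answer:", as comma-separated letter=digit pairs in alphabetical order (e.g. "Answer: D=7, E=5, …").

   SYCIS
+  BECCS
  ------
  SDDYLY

Step 1. [col 1: S + S ≡ Y (mod 10)] no forcing yet in column 1 (carry-in 0); S=1 is free and consistent — try it ⇒ S=1.
Step 2. [col 1: S + S ≡ Y (mod 10)] column 1 reads S+S+carry(0)=Y with S=1; with digits 1 already taken and all letters distinct, the only value for Y is 2. So Y=2.
Step 3. [col 2: I + C ≡ L (mod 10)] several values work for C in column 2 (I + C ≡ L (mod 10), carry-in 0); try C=6 ⇒ C=6.
Step 4. [col 2: I + C ≡ L (mod 10)] column 2 (I + C ≡ L (mod 10), carry-in 0) doesn't pin L yet; pick L=9 and continue. So L=9.
Step 5. [col 2: I + C ≡ L (mod 10)] from column 2 (C=6, L=9, carry-in 0, digits 1,2,6,9 already taken and all letters distinct): I must equal 3 ⇒ I=3.
Step 6. [col 4: Y + E ≡ D (mod 10)] several values work for D in column 4 (Y + E ≡ D (mod 10), carry-in 1); try D=0, so D=0.
Step 7. [col 4: Y + E ≡ D (mod 10)] column 4 reads Y+E+carry(1)=D with Y=2, D=0; with digits 0,1,2,3,6,9 already taken and all letters distinct, the only value for E is 7. So E=7.
Step 8. [col 5: S + B ≡ D (mod 10)] in column 5 we have S+B≡D with carry-in 1; given S=1, D=0 and digits 0,1,2,3,6,7,9 already taken and all letters distinct, that pins B to 8 ⇒ B=8.

Answer: B=8, C=6, D=0, E=7, I=3, L=9, S=1, Y=2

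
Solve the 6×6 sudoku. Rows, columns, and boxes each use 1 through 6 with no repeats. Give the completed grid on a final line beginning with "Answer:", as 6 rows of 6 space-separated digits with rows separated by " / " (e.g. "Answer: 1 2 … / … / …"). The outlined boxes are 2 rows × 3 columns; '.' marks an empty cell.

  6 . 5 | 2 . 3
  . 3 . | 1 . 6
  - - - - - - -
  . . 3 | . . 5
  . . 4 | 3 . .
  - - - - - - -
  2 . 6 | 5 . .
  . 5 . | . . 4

Step 1. [r6c5∈{1,2,3,6}] 2 has one home in row 6: r6c5, so r6c5=2.
Step 2. [r3c1∈{1}] r3c1's peers cover all but 1 ⇒ r3c1=1.
Step 3. [r5c6∈{1}] r5c6's peers cover all but 1 ⇒ r5c6=1.
Step 4. [r1c5∈{4}] r1c5 is down to just 4, so r1c5=4.
Step 5. [r3c5∈{6}] r3c5 is down to just 6 ⇒ r3c5=6.
Step 6. [r4c2∈{2,6}] r4c2 is the only open cell in row 4 admitting 6 ⇒ r4c2=6.
Step 7. [r4c1∈{5}] r4c1's peers cover all but 5 ⇒ r4c1=5.
Step 8. [r1c2∈{1}] only 1 remains possible at r1c2 ⇒ r1c2=1.
Step 9. [r5c2∈{4}] nothing but 4 survives at r5c2, so r5c2=4.
Step 10. [r6c1∈{3}] r6c1 is down to just 3. So r6c1=3.
Step 11. [r2c3∈{2}] r2c3 has the single candidate 2. So r2c3=2.
Step 12. [r3c2∈{2}] only 2 remains possible at r3c2, so r3c2=2.
Step 13. [r6c3∈{1}] nothing but 1 survives at r6c3. So r6c3=1.
Step 14. [r6c4∈{6}] r6c4 has the single candidate 6, so r6c4=6.
Step 15. [r4c5∈{1}] r4c5's peers cover all but 1. So r4c5=1.
Step 16. [r5c5∈{3}] r5c5 has the single candidate 3 ⇒ r5c5=3.
Step 17. [r3c4∈{4}] r3c4 is down to just 4. So r3c4=4.
Step 18. [r2c1∈{4}] r2c1 has the single candidate 4. So r2c1=4.
Step 19. [r2c5∈{5}] nothing but 5 survives at r2c5 ⇒ r2c5=5.
Step 20. [r4c6∈{2}] r4c6 has the single candidate 2 ⇒ r4c6=2.

Answer: 6 1 5 2 4 3 / 4 3 2 1 5 6 / 1 2 3 4 6 5 / 5 6 4 3 1 2 / 2 4 6 5 3 1 / 3 5 1 6 2 4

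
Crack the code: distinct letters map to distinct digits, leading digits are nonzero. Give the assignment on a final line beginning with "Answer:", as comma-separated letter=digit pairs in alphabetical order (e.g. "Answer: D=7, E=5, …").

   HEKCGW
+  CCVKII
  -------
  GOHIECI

Step 1. [col 1: W + I ≡ I (mod 10)] from column 1 (nothing yet, carry-in 0, all letters distinct, none taken yet): W must equal 0, so W=0.
Step 2. [col 1: W + I ≡ I (mod 10)] column 1 (W + I ≡ I (mod 10), carry-in 0) doesn't pin I yet; pick I=4 and continue. So I=4.
Step 3. [col 2: G + I ≡ C (mod 10)] no forcing yet in column 2 (carry-in 0); C=5 is free and consistent — try it ⇒ C=5.
Step 4. [col 2: G + I ≡ C (mod 10)] column 2 reads G+I+carry(0)=C with I=4, C=5; with digits 0,4,5 already taken and all letters distinct, the only value for G is 1, so G=1.
Step 5. [col 3: C + K ≡ E (mod 10)] column 3 (C + K ≡ E (mod 10), carry-in 0) doesn't pin K yet; pick K=7 and continue. So K=7.
Step 6. [col 3: C + K ≡ E (mod 10)] from column 3 (C=5, K=7, carry-in 0, digits 0,1,4,5,7 already taken and all letters distinct): E must equal 2 ⇒ E=2.
Step 7. [col 4: K + V ≡ I (mod 10)] column 4: given K=7, I=4, carry-in 1, and digits 0,1,2,4,5,7 already taken and all letters distinct, K+V≡I (mod 10) forces V=6. So V=6.
Step 8. [col 5: E + C ≡ H (mod 10)] in column 5 we have E+C≡H with carry-in 1; given E=2, C=5 and digits 0,1,2,4,5,6,7 already taken and all letters distinct, that pins H to 8, so H=8.
Step 9. [col 6: H + C ≡ O (mod 10)] column 6: given H=8, C=5, carry-in 0, and digits 0,1,2,4,5,6,7,8 already taken and all letters distinct, H+C≡O (mod 10) forces O=3 ⇒ O=3.

Answer: C=5, E=2, G=1, H=8, I=4, K=7, O=3, V=6, W=0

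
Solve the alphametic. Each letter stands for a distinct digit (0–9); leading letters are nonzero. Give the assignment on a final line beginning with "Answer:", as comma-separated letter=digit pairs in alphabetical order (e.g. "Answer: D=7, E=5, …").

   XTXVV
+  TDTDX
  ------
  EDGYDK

Step 1. [col 1: V + X ≡ K (mod 10)] no forcing yet in column 1 (carry-in 0); K=6 is free and consistent — try it, so K=6.
Step 2. [col 1: V + X ≡ K (mod 10)] V=9 is one option consistent with column 1 (V + X ≡ K (mod 10), carry-in 0) — take it ⇒ V=9.
Step 3. [E] E is the leading digit of a 6-digit sum of two 5-digit numbers; the final carry is exactly 1. So E=1.
Step 4. [col 1: V + X ≡ K (mod 10)] from column 1 (V=9, K=6, carry-in 0, digits 1,6,9 already taken and all letters distinct): X must equal 7, so X=7.
Step 5. [col 2: V + D ≡ D (mod 10)] column 2 (V + D ≡ D (mod 10), carry-in 1) doesn't pin D yet; pick D=2 and continue ⇒ D=2.
Step 6. [col 3: X + T ≡ Y (mod 10)] column 3 (X + T ≡ Y (mod 10), carry-in 1) doesn't pin Y yet; pick Y=3 and continue. So Y=3.
Step 7. [col 3: X + T ≡ Y (mod 10)] column 3 reads X+T+carry(1)=Y with X=7, Y=3; with digits 1,2,3,6,7,9 already taken and all letters distinct, the only value for T is 5. So T=5.
Step 8. [col 4: T + D ≡ G (mod 10)] in column 4 we have T+D≡G with carry-in 1; given T=5, D=2 and digits 1,2,3,5,6,7,9 already taken and all letters distinct, that pins G to 8, so G=8.

Answer: D=2, E=1, G=8, K=6, T=5, V=9, X=7, Y=3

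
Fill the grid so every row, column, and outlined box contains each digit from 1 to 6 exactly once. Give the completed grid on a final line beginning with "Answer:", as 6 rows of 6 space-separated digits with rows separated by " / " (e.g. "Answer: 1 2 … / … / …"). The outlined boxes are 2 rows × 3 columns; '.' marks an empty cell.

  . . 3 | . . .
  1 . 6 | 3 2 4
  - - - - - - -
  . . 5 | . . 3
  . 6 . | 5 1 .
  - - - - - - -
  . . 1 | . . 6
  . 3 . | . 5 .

Step 1. [r4c6∈{2}] r4c6 is down to just 2 ⇒ r4c6=2.
Step 2. [r6c3∈{2,4}] 2 has one home in col 3: r6c3 ⇒ r6c3=2.
Step 3. [r4c3∈{4}] nothing but 4 survives at r4c3 ⇒ r4c3=4.
Step 4. [r2c2∈{5}] only 5 remains possible at r2c2. So r2c2=5.
Step 5. [r5c2∈{4}] only 4 remains possible at r5c2, so r5c2=4.
Step 6. [r6c6∈{1}] r6c6 has the single candidate 1, so r6c6=1.
Step 7. [r1c2∈{2}] r1c2 has the single candidate 2, so r1c2=2.
Step 8. [r1c5∈{6}] only 6 remains possible at r1c5, so r1c5=6.
Step 9. [r6c4∈{4}] r6c4's peers cover all but 4 ⇒ r6c4=4.
Step 10. [r3c4∈{6}] only 6 remains possible at r3c4, so r3c4=6.
Step 11. [r5c4∈{2}] only 2 remains possible at r5c4 ⇒ r5c4=2.
Step 12. [r1c6∈{5}] r1c6 has the single candidate 5 ⇒ r1c6=5.
Step 13. [r1c1∈{4}] r1c1 is down to just 4, so r1c1=4.
Step 14. [r3c2∈{1}] only 1 remains possible at r3c2. So r3c2=1.
Step 15. [r5c5∈{3}] r5c5's peers cover all but 3 ⇒ r5c5=3.
Step 16. [r3c1∈{2}] only 2 remains possible at r3c1 ⇒ r3c1=2.
Step 17. [r3c5∈{4}] r3c5 has the single candidate 4, so r3c5=4.
Step 18. [r6c1∈{6}] only 6 remains possible at r6c1, so r6c1=6.
Step 19. [r4c1∈{3}] r4c1's peers cover all but 3. So r4c1=3.
Step 20. [r1c4∈{1}] r1c4's peers cover all but 1, so r1c4=1.
Step 21. [r5c1∈{5}] r5c1's peers cover all but 5, so r5c1=5.

Answer: 4 2 3 1 6 5 / 1 5 6 3 2 4 / 2 1 5 6 4 3 / 3 6 4 5 1 2 / 5 4 1 2 3 6 / 6 3 2 4 5 1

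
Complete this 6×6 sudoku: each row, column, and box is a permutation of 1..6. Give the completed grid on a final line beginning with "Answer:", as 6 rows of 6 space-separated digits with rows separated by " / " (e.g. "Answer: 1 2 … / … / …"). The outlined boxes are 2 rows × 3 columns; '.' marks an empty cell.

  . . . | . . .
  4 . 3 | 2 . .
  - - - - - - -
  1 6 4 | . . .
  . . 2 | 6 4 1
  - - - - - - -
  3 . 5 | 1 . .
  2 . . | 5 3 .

Step 1. [r1c1∈{5,6}] col 1 places 6 nowhere but r1c1 ⇒ r1c1=6.
Step 2. [r1c3∈{1}] r1c3 is down to just 1, so r1c3=1.
Step 3. [r1c5∈{5}] only 5 remains possible at r1c5. So r1c5=5.
Step 4. [r2c6∈{6}] only 6 remains possible at r2c6 ⇒ r2c6=6.
Step 5. [r6c6∈{4}] r6c6 is down to just 4 ⇒ r6c6=4.
Step 6. [r1c6∈{3}] r1c6 has the single candidate 3, so r1c6=3.
Step 7. [r5c6∈{2}] nothing but 2 survives at r5c6, so r5c6=2.
Step 8. [r2c2∈{5}] r2c2 has the single candidate 5. So r2c2=5.
Step 9. [r5c2∈{4}] r5c2 has the single candidate 4, so r5c2=4.
Step 10. [r4c2∈{3}] r4c2's peers cover all but 3. So r4c2=3.
Step 11. [r1c2∈{2}] nothing but 2 survives at r1c2. So r1c2=2.
Step 12. [r4c1∈{5}] r4c1 has the single candidate 5 ⇒ r4c1=5.
Step 13. [r2c5∈{1}] r2c5 has the single candidate 1 ⇒ r2c5=1.
Step 14. [r3c4∈{3}] r3c4 has the single candidate 3 ⇒ r3c4=3.
Step 15. [r6c3∈{6}] only 6 remains possible at r6c3. So r6c3=6.
Step 16. [r3c5∈{2}] only 2 remains possible at r3c5 ⇒ r3c5=2.
Step 17. [r1c4∈{4}] r1c4 has the single candidate 4 ⇒ r1c4=4.
Step 18. [r6c2∈{1}] r6c2 has the single candidate 1. So r6c2=1.
Step 19. [r5c5∈{6}] r5c5 is down to just 6. So r5c5=6.
Step 20. [r3c6∈{5}] r3c6 is down to just 5 ⇒ r3c6=5.

Answer: 6 2 1 4 5 3 / 4 5 3 2 1 6 / 1 6 4 3 2 5 / 5 3 2 6 4 1 / 3 4 5 1 6 2 / 2 1 6 5 3 4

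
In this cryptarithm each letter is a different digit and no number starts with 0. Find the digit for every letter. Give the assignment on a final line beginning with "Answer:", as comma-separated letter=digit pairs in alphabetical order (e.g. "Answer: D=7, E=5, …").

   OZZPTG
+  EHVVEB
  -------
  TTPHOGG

Step 1. [T] the sum has 7 digits but both addends have 6; that extra leading digit T is the final carry, namely 1 ⇒ T=1.
Step 2. [col 1: G + B ≡ G (mod 10)] in column 1 we have G+B≡G with carry-in 0; given nothing yet and digits 1 already taken and all letters distinct, that pins B to 0 ⇒ B=0.
Step 3. [col 1: G + B ≡ G (mod 10)] no forcing yet in column 1 (carry-in 0); G=8 is free and consistent — try it. So G=8.
Step 4. [col 2: T + E ≡ G (mod 10)] column 2 reads T+E+carry(0)=G with T=1, G=8; with digits 0,1,8 already taken and all letters distinct, the only value for E is 7 ⇒ E=7.
Step 5. [col 3: P + V ≡ O (mod 10)] several values work for P in column 3 (P + V ≡ O (mod 10), carry-in 0); try P=9, so P=9.
Step 6. [col 3: P + V ≡ O (mod 10)] several values work for V in column 3 (P + V ≡ O (mod 10), carry-in 0); try V=5. So V=5.
Step 7. [col 3: P + V ≡ O (mod 10)] in column 3 we have P+V≡O with carry-in 0; given P=9, V=5 and digits 0,1,5,7,8,9 already taken and all letters distinct, that pins O to 4, so O=4.
Step 8. [col 4: Z + V ≡ H (mod 10)] column 4 reads Z+V+carry(1)=H with V=5; with digits 0,1,4,5,7,8,9 already taken and all letters distinct, the only value for Z is 6 ⇒ Z=6.
Step 9. [col 4: Z + V ≡ H (mod 10)] column 4 reads Z+V+carry(1)=H with Z=6, V=5; with digits 0,1,4,5,6,7,8,9 already taken and all letters distinct, the only value for H is 2, so H=2.

Answer: B=0, E=7, G=8, H=2, O=4, P=9, T=1, V=5, Z=6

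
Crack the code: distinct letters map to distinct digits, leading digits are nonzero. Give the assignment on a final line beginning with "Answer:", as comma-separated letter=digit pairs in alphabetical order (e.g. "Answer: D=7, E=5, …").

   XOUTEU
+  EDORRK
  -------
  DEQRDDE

Step 1. [col 1: U + K ≡ E (mod 10)] U=5 is one option consistent with column 1 (U + K ≡ E (mod 10), carry-in 0) — take it. So U=5.
Step 2. [col 1: U + K ≡ E (mod 10)] E=7 is one option consistent with column 1 (U + K ≡ E (mod 10), carry-in 0) — take it, so E=7.
Step 3. [col 1: U + K ≡ E (mod 10)] from column 1 (U=5, E=7, carry-in 0, digits 5,7 already taken and all letters distinct): K must equal 2, so K=2.
Step 4. [col 2: E + R ≡ D (mod 10)] several values work for R in column 2 (E + R ≡ D (mod 10), carry-in 0); try R=4 ⇒ R=4.
Step 5. [col 2: E + R ≡ D (mod 10)] from column 2 (E=7, R=4, carry-in 0, digits 2,4,5,7 already taken and all letters distinct): D must equal 1 ⇒ D=1.
Step 6. [col 3: T + R ≡ D (mod 10)] from column 3 (R=4, D=1, carry-in 1, digits 1,2,4,5,7 already taken and all letters distinct): T must equal 6. So T=6.
Step 7. [col 4: U + O ≡ R (mod 10)] column 4: given U=5, R=4, carry-in 1, and digits 1,2,4,5,6,7 already taken and all letters distinct, U+O≡R (mod 10) forces O=8, so O=8.
Step 8. [col 5: O + D ≡ Q (mod 10)] column 5: given O=8, D=1, carry-in 1, and digits 1,2,4,5,6,7,8 already taken and all letters distinct, O+D≡Q (mod 10) forces Q=0. So Q=0.
Step 9. [col 6: X + E ≡ E (mod 10)] from column 6 (E=7, carry-in 1, digits 0,1,2,4,5,6,7,8 already taken and all letters distinct): X must equal 9 ⇒ X=9.

Answer: D=1, E=7, K=2, O=8, Q=0, R=4, T=6, U=5, X=9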